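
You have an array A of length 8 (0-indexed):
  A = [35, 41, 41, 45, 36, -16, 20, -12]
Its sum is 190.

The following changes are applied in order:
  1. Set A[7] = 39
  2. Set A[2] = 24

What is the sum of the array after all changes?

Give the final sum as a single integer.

Answer: 224

Derivation:
Initial sum: 190
Change 1: A[7] -12 -> 39, delta = 51, sum = 241
Change 2: A[2] 41 -> 24, delta = -17, sum = 224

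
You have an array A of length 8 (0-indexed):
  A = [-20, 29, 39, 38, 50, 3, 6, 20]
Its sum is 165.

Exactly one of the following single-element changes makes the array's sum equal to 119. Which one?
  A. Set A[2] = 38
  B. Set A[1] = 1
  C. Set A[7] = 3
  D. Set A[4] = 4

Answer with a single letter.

Option A: A[2] 39->38, delta=-1, new_sum=165+(-1)=164
Option B: A[1] 29->1, delta=-28, new_sum=165+(-28)=137
Option C: A[7] 20->3, delta=-17, new_sum=165+(-17)=148
Option D: A[4] 50->4, delta=-46, new_sum=165+(-46)=119 <-- matches target

Answer: D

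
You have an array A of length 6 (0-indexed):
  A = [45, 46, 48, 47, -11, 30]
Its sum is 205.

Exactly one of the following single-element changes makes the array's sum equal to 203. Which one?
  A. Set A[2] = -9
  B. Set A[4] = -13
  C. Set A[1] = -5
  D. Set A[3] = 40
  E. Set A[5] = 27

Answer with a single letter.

Answer: B

Derivation:
Option A: A[2] 48->-9, delta=-57, new_sum=205+(-57)=148
Option B: A[4] -11->-13, delta=-2, new_sum=205+(-2)=203 <-- matches target
Option C: A[1] 46->-5, delta=-51, new_sum=205+(-51)=154
Option D: A[3] 47->40, delta=-7, new_sum=205+(-7)=198
Option E: A[5] 30->27, delta=-3, new_sum=205+(-3)=202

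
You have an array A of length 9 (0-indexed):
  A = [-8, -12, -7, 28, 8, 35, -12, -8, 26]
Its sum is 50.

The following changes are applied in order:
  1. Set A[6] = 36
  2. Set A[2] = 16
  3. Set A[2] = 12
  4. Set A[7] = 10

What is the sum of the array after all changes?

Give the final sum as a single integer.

Answer: 135

Derivation:
Initial sum: 50
Change 1: A[6] -12 -> 36, delta = 48, sum = 98
Change 2: A[2] -7 -> 16, delta = 23, sum = 121
Change 3: A[2] 16 -> 12, delta = -4, sum = 117
Change 4: A[7] -8 -> 10, delta = 18, sum = 135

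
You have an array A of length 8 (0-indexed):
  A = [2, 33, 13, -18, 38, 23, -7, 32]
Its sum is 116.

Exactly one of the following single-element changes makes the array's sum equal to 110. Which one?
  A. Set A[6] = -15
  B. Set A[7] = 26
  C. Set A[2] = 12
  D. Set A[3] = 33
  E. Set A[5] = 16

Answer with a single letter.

Answer: B

Derivation:
Option A: A[6] -7->-15, delta=-8, new_sum=116+(-8)=108
Option B: A[7] 32->26, delta=-6, new_sum=116+(-6)=110 <-- matches target
Option C: A[2] 13->12, delta=-1, new_sum=116+(-1)=115
Option D: A[3] -18->33, delta=51, new_sum=116+(51)=167
Option E: A[5] 23->16, delta=-7, new_sum=116+(-7)=109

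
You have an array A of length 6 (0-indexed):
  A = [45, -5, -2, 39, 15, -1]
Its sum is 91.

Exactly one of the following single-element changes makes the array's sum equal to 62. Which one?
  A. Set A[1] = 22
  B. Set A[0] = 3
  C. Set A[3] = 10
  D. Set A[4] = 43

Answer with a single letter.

Answer: C

Derivation:
Option A: A[1] -5->22, delta=27, new_sum=91+(27)=118
Option B: A[0] 45->3, delta=-42, new_sum=91+(-42)=49
Option C: A[3] 39->10, delta=-29, new_sum=91+(-29)=62 <-- matches target
Option D: A[4] 15->43, delta=28, new_sum=91+(28)=119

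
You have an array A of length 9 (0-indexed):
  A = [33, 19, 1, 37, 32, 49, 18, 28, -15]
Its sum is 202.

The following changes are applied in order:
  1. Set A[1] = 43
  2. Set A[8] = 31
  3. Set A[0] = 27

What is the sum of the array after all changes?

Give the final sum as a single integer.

Initial sum: 202
Change 1: A[1] 19 -> 43, delta = 24, sum = 226
Change 2: A[8] -15 -> 31, delta = 46, sum = 272
Change 3: A[0] 33 -> 27, delta = -6, sum = 266

Answer: 266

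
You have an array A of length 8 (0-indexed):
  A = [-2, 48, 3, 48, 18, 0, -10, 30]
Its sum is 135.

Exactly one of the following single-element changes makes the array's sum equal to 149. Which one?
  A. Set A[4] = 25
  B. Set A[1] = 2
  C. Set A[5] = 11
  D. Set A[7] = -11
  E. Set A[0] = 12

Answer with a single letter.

Option A: A[4] 18->25, delta=7, new_sum=135+(7)=142
Option B: A[1] 48->2, delta=-46, new_sum=135+(-46)=89
Option C: A[5] 0->11, delta=11, new_sum=135+(11)=146
Option D: A[7] 30->-11, delta=-41, new_sum=135+(-41)=94
Option E: A[0] -2->12, delta=14, new_sum=135+(14)=149 <-- matches target

Answer: E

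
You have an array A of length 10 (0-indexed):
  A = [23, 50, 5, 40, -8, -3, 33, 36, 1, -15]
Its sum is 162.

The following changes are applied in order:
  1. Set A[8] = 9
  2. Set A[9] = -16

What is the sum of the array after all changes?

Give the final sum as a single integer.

Answer: 169

Derivation:
Initial sum: 162
Change 1: A[8] 1 -> 9, delta = 8, sum = 170
Change 2: A[9] -15 -> -16, delta = -1, sum = 169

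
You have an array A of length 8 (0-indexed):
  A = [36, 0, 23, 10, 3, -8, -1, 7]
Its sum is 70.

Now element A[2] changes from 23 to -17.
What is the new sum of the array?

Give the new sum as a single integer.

Old value at index 2: 23
New value at index 2: -17
Delta = -17 - 23 = -40
New sum = old_sum + delta = 70 + (-40) = 30

Answer: 30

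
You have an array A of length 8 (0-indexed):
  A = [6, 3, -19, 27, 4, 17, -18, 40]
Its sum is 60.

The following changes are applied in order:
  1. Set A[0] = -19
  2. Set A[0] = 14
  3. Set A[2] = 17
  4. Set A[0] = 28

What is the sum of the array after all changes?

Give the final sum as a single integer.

Answer: 118

Derivation:
Initial sum: 60
Change 1: A[0] 6 -> -19, delta = -25, sum = 35
Change 2: A[0] -19 -> 14, delta = 33, sum = 68
Change 3: A[2] -19 -> 17, delta = 36, sum = 104
Change 4: A[0] 14 -> 28, delta = 14, sum = 118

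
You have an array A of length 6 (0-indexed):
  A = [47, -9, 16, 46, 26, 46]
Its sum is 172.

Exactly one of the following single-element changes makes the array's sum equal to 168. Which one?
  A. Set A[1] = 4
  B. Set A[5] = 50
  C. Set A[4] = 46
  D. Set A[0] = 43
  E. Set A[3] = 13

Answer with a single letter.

Answer: D

Derivation:
Option A: A[1] -9->4, delta=13, new_sum=172+(13)=185
Option B: A[5] 46->50, delta=4, new_sum=172+(4)=176
Option C: A[4] 26->46, delta=20, new_sum=172+(20)=192
Option D: A[0] 47->43, delta=-4, new_sum=172+(-4)=168 <-- matches target
Option E: A[3] 46->13, delta=-33, new_sum=172+(-33)=139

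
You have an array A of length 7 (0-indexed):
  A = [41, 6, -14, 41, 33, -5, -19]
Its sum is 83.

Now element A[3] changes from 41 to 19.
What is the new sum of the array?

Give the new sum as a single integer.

Answer: 61

Derivation:
Old value at index 3: 41
New value at index 3: 19
Delta = 19 - 41 = -22
New sum = old_sum + delta = 83 + (-22) = 61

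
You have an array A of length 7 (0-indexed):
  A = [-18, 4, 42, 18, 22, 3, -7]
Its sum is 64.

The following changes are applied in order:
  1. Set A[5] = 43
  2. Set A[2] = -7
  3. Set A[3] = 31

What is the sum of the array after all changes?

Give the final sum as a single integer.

Initial sum: 64
Change 1: A[5] 3 -> 43, delta = 40, sum = 104
Change 2: A[2] 42 -> -7, delta = -49, sum = 55
Change 3: A[3] 18 -> 31, delta = 13, sum = 68

Answer: 68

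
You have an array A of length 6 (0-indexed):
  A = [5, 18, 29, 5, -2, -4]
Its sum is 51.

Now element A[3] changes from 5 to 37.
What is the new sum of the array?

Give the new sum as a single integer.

Old value at index 3: 5
New value at index 3: 37
Delta = 37 - 5 = 32
New sum = old_sum + delta = 51 + (32) = 83

Answer: 83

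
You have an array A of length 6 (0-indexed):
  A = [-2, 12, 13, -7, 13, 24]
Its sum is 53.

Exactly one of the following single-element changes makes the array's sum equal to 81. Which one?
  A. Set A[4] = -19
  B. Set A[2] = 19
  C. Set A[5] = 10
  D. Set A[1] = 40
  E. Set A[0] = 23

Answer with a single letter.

Answer: D

Derivation:
Option A: A[4] 13->-19, delta=-32, new_sum=53+(-32)=21
Option B: A[2] 13->19, delta=6, new_sum=53+(6)=59
Option C: A[5] 24->10, delta=-14, new_sum=53+(-14)=39
Option D: A[1] 12->40, delta=28, new_sum=53+(28)=81 <-- matches target
Option E: A[0] -2->23, delta=25, new_sum=53+(25)=78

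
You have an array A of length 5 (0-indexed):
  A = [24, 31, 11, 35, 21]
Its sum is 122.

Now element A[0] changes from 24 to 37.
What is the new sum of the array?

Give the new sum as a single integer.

Answer: 135

Derivation:
Old value at index 0: 24
New value at index 0: 37
Delta = 37 - 24 = 13
New sum = old_sum + delta = 122 + (13) = 135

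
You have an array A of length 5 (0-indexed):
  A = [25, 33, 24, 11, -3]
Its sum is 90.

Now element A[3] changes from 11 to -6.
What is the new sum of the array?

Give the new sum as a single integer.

Old value at index 3: 11
New value at index 3: -6
Delta = -6 - 11 = -17
New sum = old_sum + delta = 90 + (-17) = 73

Answer: 73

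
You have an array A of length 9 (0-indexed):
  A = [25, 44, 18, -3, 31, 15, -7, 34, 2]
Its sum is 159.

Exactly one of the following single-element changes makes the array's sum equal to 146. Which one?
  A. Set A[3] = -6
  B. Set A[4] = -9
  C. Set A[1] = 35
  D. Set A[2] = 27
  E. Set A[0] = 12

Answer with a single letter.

Answer: E

Derivation:
Option A: A[3] -3->-6, delta=-3, new_sum=159+(-3)=156
Option B: A[4] 31->-9, delta=-40, new_sum=159+(-40)=119
Option C: A[1] 44->35, delta=-9, new_sum=159+(-9)=150
Option D: A[2] 18->27, delta=9, new_sum=159+(9)=168
Option E: A[0] 25->12, delta=-13, new_sum=159+(-13)=146 <-- matches target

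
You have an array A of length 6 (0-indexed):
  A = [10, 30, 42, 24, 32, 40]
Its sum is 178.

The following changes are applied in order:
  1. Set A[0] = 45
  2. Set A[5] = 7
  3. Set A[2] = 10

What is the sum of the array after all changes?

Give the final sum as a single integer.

Initial sum: 178
Change 1: A[0] 10 -> 45, delta = 35, sum = 213
Change 2: A[5] 40 -> 7, delta = -33, sum = 180
Change 3: A[2] 42 -> 10, delta = -32, sum = 148

Answer: 148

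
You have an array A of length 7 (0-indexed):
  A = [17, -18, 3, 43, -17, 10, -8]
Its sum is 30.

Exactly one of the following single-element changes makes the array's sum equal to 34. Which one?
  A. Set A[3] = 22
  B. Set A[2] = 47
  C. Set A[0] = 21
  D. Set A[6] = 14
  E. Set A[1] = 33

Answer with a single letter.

Answer: C

Derivation:
Option A: A[3] 43->22, delta=-21, new_sum=30+(-21)=9
Option B: A[2] 3->47, delta=44, new_sum=30+(44)=74
Option C: A[0] 17->21, delta=4, new_sum=30+(4)=34 <-- matches target
Option D: A[6] -8->14, delta=22, new_sum=30+(22)=52
Option E: A[1] -18->33, delta=51, new_sum=30+(51)=81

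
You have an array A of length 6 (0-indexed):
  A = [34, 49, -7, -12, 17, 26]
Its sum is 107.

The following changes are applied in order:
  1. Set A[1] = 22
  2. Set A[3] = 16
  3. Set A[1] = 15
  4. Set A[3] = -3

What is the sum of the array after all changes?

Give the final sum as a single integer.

Answer: 82

Derivation:
Initial sum: 107
Change 1: A[1] 49 -> 22, delta = -27, sum = 80
Change 2: A[3] -12 -> 16, delta = 28, sum = 108
Change 3: A[1] 22 -> 15, delta = -7, sum = 101
Change 4: A[3] 16 -> -3, delta = -19, sum = 82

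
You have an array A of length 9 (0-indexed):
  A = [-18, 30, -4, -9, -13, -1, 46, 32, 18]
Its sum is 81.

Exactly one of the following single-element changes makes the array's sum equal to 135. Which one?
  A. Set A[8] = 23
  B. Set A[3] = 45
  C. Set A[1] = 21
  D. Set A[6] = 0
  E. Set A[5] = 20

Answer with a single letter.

Option A: A[8] 18->23, delta=5, new_sum=81+(5)=86
Option B: A[3] -9->45, delta=54, new_sum=81+(54)=135 <-- matches target
Option C: A[1] 30->21, delta=-9, new_sum=81+(-9)=72
Option D: A[6] 46->0, delta=-46, new_sum=81+(-46)=35
Option E: A[5] -1->20, delta=21, new_sum=81+(21)=102

Answer: B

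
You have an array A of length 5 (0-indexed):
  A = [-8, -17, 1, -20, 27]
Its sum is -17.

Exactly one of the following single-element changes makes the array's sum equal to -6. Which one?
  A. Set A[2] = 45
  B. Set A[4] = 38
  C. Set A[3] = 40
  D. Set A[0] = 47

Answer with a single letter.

Option A: A[2] 1->45, delta=44, new_sum=-17+(44)=27
Option B: A[4] 27->38, delta=11, new_sum=-17+(11)=-6 <-- matches target
Option C: A[3] -20->40, delta=60, new_sum=-17+(60)=43
Option D: A[0] -8->47, delta=55, new_sum=-17+(55)=38

Answer: B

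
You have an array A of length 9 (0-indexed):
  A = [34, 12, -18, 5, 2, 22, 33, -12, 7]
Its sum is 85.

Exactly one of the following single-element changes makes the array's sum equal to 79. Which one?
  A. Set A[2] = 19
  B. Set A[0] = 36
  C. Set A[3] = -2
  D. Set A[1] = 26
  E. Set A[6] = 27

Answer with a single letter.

Answer: E

Derivation:
Option A: A[2] -18->19, delta=37, new_sum=85+(37)=122
Option B: A[0] 34->36, delta=2, new_sum=85+(2)=87
Option C: A[3] 5->-2, delta=-7, new_sum=85+(-7)=78
Option D: A[1] 12->26, delta=14, new_sum=85+(14)=99
Option E: A[6] 33->27, delta=-6, new_sum=85+(-6)=79 <-- matches target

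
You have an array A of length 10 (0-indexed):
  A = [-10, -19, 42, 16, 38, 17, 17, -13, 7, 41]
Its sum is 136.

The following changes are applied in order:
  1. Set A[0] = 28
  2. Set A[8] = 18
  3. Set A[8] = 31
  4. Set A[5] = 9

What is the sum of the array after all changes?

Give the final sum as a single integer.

Answer: 190

Derivation:
Initial sum: 136
Change 1: A[0] -10 -> 28, delta = 38, sum = 174
Change 2: A[8] 7 -> 18, delta = 11, sum = 185
Change 3: A[8] 18 -> 31, delta = 13, sum = 198
Change 4: A[5] 17 -> 9, delta = -8, sum = 190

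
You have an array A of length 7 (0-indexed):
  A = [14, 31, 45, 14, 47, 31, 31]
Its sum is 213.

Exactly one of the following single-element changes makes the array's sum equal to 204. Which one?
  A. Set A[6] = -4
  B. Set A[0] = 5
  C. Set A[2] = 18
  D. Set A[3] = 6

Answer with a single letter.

Option A: A[6] 31->-4, delta=-35, new_sum=213+(-35)=178
Option B: A[0] 14->5, delta=-9, new_sum=213+(-9)=204 <-- matches target
Option C: A[2] 45->18, delta=-27, new_sum=213+(-27)=186
Option D: A[3] 14->6, delta=-8, new_sum=213+(-8)=205

Answer: B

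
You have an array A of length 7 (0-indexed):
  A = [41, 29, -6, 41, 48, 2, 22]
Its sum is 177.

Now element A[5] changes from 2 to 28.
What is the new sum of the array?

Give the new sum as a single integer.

Old value at index 5: 2
New value at index 5: 28
Delta = 28 - 2 = 26
New sum = old_sum + delta = 177 + (26) = 203

Answer: 203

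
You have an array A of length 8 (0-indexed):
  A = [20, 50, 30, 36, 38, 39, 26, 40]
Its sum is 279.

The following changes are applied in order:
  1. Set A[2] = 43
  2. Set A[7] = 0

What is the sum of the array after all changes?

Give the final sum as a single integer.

Initial sum: 279
Change 1: A[2] 30 -> 43, delta = 13, sum = 292
Change 2: A[7] 40 -> 0, delta = -40, sum = 252

Answer: 252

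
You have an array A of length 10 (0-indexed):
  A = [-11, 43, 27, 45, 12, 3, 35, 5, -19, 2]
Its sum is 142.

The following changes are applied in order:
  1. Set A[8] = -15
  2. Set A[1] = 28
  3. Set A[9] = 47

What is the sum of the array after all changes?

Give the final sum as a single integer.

Answer: 176

Derivation:
Initial sum: 142
Change 1: A[8] -19 -> -15, delta = 4, sum = 146
Change 2: A[1] 43 -> 28, delta = -15, sum = 131
Change 3: A[9] 2 -> 47, delta = 45, sum = 176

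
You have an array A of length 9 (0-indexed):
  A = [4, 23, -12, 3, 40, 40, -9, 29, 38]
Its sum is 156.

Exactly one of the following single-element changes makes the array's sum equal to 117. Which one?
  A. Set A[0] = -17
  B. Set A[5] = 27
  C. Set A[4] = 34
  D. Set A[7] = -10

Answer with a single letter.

Answer: D

Derivation:
Option A: A[0] 4->-17, delta=-21, new_sum=156+(-21)=135
Option B: A[5] 40->27, delta=-13, new_sum=156+(-13)=143
Option C: A[4] 40->34, delta=-6, new_sum=156+(-6)=150
Option D: A[7] 29->-10, delta=-39, new_sum=156+(-39)=117 <-- matches target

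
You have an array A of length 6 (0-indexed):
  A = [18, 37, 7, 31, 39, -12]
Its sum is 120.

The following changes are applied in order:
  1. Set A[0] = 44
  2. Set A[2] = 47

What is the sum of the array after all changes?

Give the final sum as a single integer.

Answer: 186

Derivation:
Initial sum: 120
Change 1: A[0] 18 -> 44, delta = 26, sum = 146
Change 2: A[2] 7 -> 47, delta = 40, sum = 186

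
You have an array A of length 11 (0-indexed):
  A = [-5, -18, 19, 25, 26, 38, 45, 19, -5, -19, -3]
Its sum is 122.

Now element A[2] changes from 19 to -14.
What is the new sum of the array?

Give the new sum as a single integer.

Answer: 89

Derivation:
Old value at index 2: 19
New value at index 2: -14
Delta = -14 - 19 = -33
New sum = old_sum + delta = 122 + (-33) = 89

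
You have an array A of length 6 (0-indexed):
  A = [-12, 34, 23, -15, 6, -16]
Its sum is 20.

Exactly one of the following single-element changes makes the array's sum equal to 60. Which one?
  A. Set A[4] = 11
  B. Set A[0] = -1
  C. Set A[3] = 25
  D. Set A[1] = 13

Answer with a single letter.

Option A: A[4] 6->11, delta=5, new_sum=20+(5)=25
Option B: A[0] -12->-1, delta=11, new_sum=20+(11)=31
Option C: A[3] -15->25, delta=40, new_sum=20+(40)=60 <-- matches target
Option D: A[1] 34->13, delta=-21, new_sum=20+(-21)=-1

Answer: C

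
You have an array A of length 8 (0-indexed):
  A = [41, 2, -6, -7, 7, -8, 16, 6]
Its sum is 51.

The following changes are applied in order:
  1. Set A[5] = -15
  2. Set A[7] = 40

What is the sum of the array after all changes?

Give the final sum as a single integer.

Initial sum: 51
Change 1: A[5] -8 -> -15, delta = -7, sum = 44
Change 2: A[7] 6 -> 40, delta = 34, sum = 78

Answer: 78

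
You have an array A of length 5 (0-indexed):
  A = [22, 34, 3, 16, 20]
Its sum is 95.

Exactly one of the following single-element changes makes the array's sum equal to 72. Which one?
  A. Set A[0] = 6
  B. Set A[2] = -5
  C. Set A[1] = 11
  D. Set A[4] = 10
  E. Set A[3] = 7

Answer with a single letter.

Option A: A[0] 22->6, delta=-16, new_sum=95+(-16)=79
Option B: A[2] 3->-5, delta=-8, new_sum=95+(-8)=87
Option C: A[1] 34->11, delta=-23, new_sum=95+(-23)=72 <-- matches target
Option D: A[4] 20->10, delta=-10, new_sum=95+(-10)=85
Option E: A[3] 16->7, delta=-9, new_sum=95+(-9)=86

Answer: C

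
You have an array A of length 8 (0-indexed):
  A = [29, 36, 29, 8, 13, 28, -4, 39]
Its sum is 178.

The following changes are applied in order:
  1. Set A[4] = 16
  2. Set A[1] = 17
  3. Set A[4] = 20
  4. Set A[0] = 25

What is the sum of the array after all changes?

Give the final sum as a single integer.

Initial sum: 178
Change 1: A[4] 13 -> 16, delta = 3, sum = 181
Change 2: A[1] 36 -> 17, delta = -19, sum = 162
Change 3: A[4] 16 -> 20, delta = 4, sum = 166
Change 4: A[0] 29 -> 25, delta = -4, sum = 162

Answer: 162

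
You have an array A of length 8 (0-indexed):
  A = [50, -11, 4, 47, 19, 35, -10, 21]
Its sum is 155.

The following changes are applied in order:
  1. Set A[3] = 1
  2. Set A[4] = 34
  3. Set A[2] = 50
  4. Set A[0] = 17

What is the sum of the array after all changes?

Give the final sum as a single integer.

Answer: 137

Derivation:
Initial sum: 155
Change 1: A[3] 47 -> 1, delta = -46, sum = 109
Change 2: A[4] 19 -> 34, delta = 15, sum = 124
Change 3: A[2] 4 -> 50, delta = 46, sum = 170
Change 4: A[0] 50 -> 17, delta = -33, sum = 137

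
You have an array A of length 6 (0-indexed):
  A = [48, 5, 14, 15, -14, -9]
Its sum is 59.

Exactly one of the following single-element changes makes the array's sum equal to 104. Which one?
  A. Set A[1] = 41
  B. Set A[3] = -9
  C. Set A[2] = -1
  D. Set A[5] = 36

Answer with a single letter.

Option A: A[1] 5->41, delta=36, new_sum=59+(36)=95
Option B: A[3] 15->-9, delta=-24, new_sum=59+(-24)=35
Option C: A[2] 14->-1, delta=-15, new_sum=59+(-15)=44
Option D: A[5] -9->36, delta=45, new_sum=59+(45)=104 <-- matches target

Answer: D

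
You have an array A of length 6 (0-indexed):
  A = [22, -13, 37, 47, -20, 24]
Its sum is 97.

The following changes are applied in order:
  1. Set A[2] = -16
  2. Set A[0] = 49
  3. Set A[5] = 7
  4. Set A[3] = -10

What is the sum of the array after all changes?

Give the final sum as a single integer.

Answer: -3

Derivation:
Initial sum: 97
Change 1: A[2] 37 -> -16, delta = -53, sum = 44
Change 2: A[0] 22 -> 49, delta = 27, sum = 71
Change 3: A[5] 24 -> 7, delta = -17, sum = 54
Change 4: A[3] 47 -> -10, delta = -57, sum = -3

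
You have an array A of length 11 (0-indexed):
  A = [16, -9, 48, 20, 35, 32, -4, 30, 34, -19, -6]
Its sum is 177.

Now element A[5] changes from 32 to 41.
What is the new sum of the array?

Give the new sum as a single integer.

Answer: 186

Derivation:
Old value at index 5: 32
New value at index 5: 41
Delta = 41 - 32 = 9
New sum = old_sum + delta = 177 + (9) = 186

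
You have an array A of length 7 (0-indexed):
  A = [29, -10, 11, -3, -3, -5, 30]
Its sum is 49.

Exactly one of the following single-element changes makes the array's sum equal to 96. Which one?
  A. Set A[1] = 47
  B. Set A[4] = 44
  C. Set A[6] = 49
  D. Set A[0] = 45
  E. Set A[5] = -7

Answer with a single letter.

Answer: B

Derivation:
Option A: A[1] -10->47, delta=57, new_sum=49+(57)=106
Option B: A[4] -3->44, delta=47, new_sum=49+(47)=96 <-- matches target
Option C: A[6] 30->49, delta=19, new_sum=49+(19)=68
Option D: A[0] 29->45, delta=16, new_sum=49+(16)=65
Option E: A[5] -5->-7, delta=-2, new_sum=49+(-2)=47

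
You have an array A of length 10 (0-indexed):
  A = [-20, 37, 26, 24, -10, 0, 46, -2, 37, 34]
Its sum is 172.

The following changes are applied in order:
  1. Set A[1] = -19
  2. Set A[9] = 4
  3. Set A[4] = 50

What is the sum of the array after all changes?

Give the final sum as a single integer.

Answer: 146

Derivation:
Initial sum: 172
Change 1: A[1] 37 -> -19, delta = -56, sum = 116
Change 2: A[9] 34 -> 4, delta = -30, sum = 86
Change 3: A[4] -10 -> 50, delta = 60, sum = 146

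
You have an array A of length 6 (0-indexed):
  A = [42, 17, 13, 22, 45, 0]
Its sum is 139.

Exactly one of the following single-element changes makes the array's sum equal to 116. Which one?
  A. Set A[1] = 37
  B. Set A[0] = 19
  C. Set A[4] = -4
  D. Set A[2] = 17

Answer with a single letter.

Answer: B

Derivation:
Option A: A[1] 17->37, delta=20, new_sum=139+(20)=159
Option B: A[0] 42->19, delta=-23, new_sum=139+(-23)=116 <-- matches target
Option C: A[4] 45->-4, delta=-49, new_sum=139+(-49)=90
Option D: A[2] 13->17, delta=4, new_sum=139+(4)=143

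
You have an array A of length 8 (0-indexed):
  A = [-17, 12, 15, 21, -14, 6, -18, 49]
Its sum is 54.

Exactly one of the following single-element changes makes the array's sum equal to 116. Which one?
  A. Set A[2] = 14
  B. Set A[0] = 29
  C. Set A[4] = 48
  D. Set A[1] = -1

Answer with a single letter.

Option A: A[2] 15->14, delta=-1, new_sum=54+(-1)=53
Option B: A[0] -17->29, delta=46, new_sum=54+(46)=100
Option C: A[4] -14->48, delta=62, new_sum=54+(62)=116 <-- matches target
Option D: A[1] 12->-1, delta=-13, new_sum=54+(-13)=41

Answer: C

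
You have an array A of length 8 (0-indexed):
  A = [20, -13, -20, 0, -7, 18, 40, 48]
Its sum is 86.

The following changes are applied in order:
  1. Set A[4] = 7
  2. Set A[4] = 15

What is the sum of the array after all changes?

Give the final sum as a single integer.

Initial sum: 86
Change 1: A[4] -7 -> 7, delta = 14, sum = 100
Change 2: A[4] 7 -> 15, delta = 8, sum = 108

Answer: 108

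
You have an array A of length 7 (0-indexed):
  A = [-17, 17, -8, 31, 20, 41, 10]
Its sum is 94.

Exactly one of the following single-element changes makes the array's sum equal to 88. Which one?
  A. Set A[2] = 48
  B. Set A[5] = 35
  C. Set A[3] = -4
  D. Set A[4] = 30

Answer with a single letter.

Option A: A[2] -8->48, delta=56, new_sum=94+(56)=150
Option B: A[5] 41->35, delta=-6, new_sum=94+(-6)=88 <-- matches target
Option C: A[3] 31->-4, delta=-35, new_sum=94+(-35)=59
Option D: A[4] 20->30, delta=10, new_sum=94+(10)=104

Answer: B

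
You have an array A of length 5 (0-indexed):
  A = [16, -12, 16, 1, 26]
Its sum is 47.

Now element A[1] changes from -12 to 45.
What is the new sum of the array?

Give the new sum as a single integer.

Answer: 104

Derivation:
Old value at index 1: -12
New value at index 1: 45
Delta = 45 - -12 = 57
New sum = old_sum + delta = 47 + (57) = 104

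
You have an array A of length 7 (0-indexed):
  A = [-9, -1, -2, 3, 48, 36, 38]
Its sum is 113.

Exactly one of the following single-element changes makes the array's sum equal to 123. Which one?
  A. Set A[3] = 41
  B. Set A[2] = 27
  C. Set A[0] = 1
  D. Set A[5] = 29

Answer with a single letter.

Option A: A[3] 3->41, delta=38, new_sum=113+(38)=151
Option B: A[2] -2->27, delta=29, new_sum=113+(29)=142
Option C: A[0] -9->1, delta=10, new_sum=113+(10)=123 <-- matches target
Option D: A[5] 36->29, delta=-7, new_sum=113+(-7)=106

Answer: C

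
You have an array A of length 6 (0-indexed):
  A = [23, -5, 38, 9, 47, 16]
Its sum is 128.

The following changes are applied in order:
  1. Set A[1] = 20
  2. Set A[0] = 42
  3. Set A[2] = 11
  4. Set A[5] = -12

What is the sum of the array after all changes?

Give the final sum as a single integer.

Initial sum: 128
Change 1: A[1] -5 -> 20, delta = 25, sum = 153
Change 2: A[0] 23 -> 42, delta = 19, sum = 172
Change 3: A[2] 38 -> 11, delta = -27, sum = 145
Change 4: A[5] 16 -> -12, delta = -28, sum = 117

Answer: 117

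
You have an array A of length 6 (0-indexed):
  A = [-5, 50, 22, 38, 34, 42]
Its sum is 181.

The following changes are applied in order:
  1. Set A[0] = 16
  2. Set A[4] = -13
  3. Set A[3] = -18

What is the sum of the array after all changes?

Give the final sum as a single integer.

Initial sum: 181
Change 1: A[0] -5 -> 16, delta = 21, sum = 202
Change 2: A[4] 34 -> -13, delta = -47, sum = 155
Change 3: A[3] 38 -> -18, delta = -56, sum = 99

Answer: 99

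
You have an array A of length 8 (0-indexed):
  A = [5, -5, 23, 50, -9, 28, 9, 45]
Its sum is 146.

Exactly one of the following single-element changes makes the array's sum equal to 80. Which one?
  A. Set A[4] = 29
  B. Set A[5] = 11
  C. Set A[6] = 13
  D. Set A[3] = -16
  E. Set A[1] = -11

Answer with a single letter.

Option A: A[4] -9->29, delta=38, new_sum=146+(38)=184
Option B: A[5] 28->11, delta=-17, new_sum=146+(-17)=129
Option C: A[6] 9->13, delta=4, new_sum=146+(4)=150
Option D: A[3] 50->-16, delta=-66, new_sum=146+(-66)=80 <-- matches target
Option E: A[1] -5->-11, delta=-6, new_sum=146+(-6)=140

Answer: D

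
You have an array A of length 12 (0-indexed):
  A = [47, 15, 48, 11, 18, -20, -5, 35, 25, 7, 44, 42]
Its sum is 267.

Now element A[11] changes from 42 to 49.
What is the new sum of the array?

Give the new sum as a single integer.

Answer: 274

Derivation:
Old value at index 11: 42
New value at index 11: 49
Delta = 49 - 42 = 7
New sum = old_sum + delta = 267 + (7) = 274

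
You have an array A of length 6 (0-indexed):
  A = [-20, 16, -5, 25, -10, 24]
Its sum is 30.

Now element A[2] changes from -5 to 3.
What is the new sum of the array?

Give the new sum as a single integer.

Old value at index 2: -5
New value at index 2: 3
Delta = 3 - -5 = 8
New sum = old_sum + delta = 30 + (8) = 38

Answer: 38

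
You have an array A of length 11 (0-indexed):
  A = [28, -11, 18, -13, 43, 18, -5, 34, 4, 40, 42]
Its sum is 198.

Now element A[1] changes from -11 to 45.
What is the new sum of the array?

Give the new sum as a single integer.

Answer: 254

Derivation:
Old value at index 1: -11
New value at index 1: 45
Delta = 45 - -11 = 56
New sum = old_sum + delta = 198 + (56) = 254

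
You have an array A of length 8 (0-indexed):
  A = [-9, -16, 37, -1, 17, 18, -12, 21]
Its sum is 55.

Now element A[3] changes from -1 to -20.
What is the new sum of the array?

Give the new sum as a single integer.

Answer: 36

Derivation:
Old value at index 3: -1
New value at index 3: -20
Delta = -20 - -1 = -19
New sum = old_sum + delta = 55 + (-19) = 36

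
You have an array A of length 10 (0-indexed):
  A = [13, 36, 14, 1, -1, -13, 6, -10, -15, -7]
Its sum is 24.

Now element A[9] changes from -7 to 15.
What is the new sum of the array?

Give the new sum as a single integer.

Answer: 46

Derivation:
Old value at index 9: -7
New value at index 9: 15
Delta = 15 - -7 = 22
New sum = old_sum + delta = 24 + (22) = 46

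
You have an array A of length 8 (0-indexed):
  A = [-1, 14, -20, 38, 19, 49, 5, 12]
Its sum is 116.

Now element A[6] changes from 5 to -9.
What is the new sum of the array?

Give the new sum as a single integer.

Answer: 102

Derivation:
Old value at index 6: 5
New value at index 6: -9
Delta = -9 - 5 = -14
New sum = old_sum + delta = 116 + (-14) = 102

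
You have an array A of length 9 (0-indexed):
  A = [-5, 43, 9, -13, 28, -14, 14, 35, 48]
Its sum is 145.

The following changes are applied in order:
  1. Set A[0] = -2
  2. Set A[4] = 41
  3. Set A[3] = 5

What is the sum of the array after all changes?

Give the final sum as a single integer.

Answer: 179

Derivation:
Initial sum: 145
Change 1: A[0] -5 -> -2, delta = 3, sum = 148
Change 2: A[4] 28 -> 41, delta = 13, sum = 161
Change 3: A[3] -13 -> 5, delta = 18, sum = 179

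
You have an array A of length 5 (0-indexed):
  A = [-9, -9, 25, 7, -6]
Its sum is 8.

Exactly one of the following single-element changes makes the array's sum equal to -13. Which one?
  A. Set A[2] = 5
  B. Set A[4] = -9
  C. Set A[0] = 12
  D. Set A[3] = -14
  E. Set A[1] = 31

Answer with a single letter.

Option A: A[2] 25->5, delta=-20, new_sum=8+(-20)=-12
Option B: A[4] -6->-9, delta=-3, new_sum=8+(-3)=5
Option C: A[0] -9->12, delta=21, new_sum=8+(21)=29
Option D: A[3] 7->-14, delta=-21, new_sum=8+(-21)=-13 <-- matches target
Option E: A[1] -9->31, delta=40, new_sum=8+(40)=48

Answer: D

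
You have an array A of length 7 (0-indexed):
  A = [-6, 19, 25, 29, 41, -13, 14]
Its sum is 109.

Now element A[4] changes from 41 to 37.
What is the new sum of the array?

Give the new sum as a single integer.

Old value at index 4: 41
New value at index 4: 37
Delta = 37 - 41 = -4
New sum = old_sum + delta = 109 + (-4) = 105

Answer: 105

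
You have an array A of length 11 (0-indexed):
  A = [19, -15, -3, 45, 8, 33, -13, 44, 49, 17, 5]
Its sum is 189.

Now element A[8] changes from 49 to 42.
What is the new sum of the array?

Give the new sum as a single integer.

Old value at index 8: 49
New value at index 8: 42
Delta = 42 - 49 = -7
New sum = old_sum + delta = 189 + (-7) = 182

Answer: 182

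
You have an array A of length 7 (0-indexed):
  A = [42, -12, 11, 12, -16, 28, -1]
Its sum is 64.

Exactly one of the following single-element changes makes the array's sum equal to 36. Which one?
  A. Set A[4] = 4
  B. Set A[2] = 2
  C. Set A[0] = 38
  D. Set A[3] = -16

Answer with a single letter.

Option A: A[4] -16->4, delta=20, new_sum=64+(20)=84
Option B: A[2] 11->2, delta=-9, new_sum=64+(-9)=55
Option C: A[0] 42->38, delta=-4, new_sum=64+(-4)=60
Option D: A[3] 12->-16, delta=-28, new_sum=64+(-28)=36 <-- matches target

Answer: D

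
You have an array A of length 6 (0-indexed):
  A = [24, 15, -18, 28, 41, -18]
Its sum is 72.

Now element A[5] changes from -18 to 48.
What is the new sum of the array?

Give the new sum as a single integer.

Old value at index 5: -18
New value at index 5: 48
Delta = 48 - -18 = 66
New sum = old_sum + delta = 72 + (66) = 138

Answer: 138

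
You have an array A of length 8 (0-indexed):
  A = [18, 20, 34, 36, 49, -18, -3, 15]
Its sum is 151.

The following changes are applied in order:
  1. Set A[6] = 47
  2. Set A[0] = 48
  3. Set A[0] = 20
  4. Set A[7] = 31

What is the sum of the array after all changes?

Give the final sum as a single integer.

Initial sum: 151
Change 1: A[6] -3 -> 47, delta = 50, sum = 201
Change 2: A[0] 18 -> 48, delta = 30, sum = 231
Change 3: A[0] 48 -> 20, delta = -28, sum = 203
Change 4: A[7] 15 -> 31, delta = 16, sum = 219

Answer: 219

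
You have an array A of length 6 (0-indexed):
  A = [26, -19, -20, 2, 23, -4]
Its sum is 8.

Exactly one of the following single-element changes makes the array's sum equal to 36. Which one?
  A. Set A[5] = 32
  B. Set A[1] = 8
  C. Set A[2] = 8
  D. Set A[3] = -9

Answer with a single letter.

Answer: C

Derivation:
Option A: A[5] -4->32, delta=36, new_sum=8+(36)=44
Option B: A[1] -19->8, delta=27, new_sum=8+(27)=35
Option C: A[2] -20->8, delta=28, new_sum=8+(28)=36 <-- matches target
Option D: A[3] 2->-9, delta=-11, new_sum=8+(-11)=-3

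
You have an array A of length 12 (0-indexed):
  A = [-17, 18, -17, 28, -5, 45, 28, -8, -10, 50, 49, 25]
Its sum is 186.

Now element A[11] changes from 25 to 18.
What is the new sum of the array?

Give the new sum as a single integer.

Answer: 179

Derivation:
Old value at index 11: 25
New value at index 11: 18
Delta = 18 - 25 = -7
New sum = old_sum + delta = 186 + (-7) = 179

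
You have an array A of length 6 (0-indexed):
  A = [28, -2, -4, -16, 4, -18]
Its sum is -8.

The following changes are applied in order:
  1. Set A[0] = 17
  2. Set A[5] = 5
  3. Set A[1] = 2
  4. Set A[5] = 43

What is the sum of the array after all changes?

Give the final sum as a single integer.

Initial sum: -8
Change 1: A[0] 28 -> 17, delta = -11, sum = -19
Change 2: A[5] -18 -> 5, delta = 23, sum = 4
Change 3: A[1] -2 -> 2, delta = 4, sum = 8
Change 4: A[5] 5 -> 43, delta = 38, sum = 46

Answer: 46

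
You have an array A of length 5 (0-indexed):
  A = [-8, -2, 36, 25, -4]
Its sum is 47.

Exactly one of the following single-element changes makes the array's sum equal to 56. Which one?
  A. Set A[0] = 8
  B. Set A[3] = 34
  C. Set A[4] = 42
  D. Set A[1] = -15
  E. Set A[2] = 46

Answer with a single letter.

Option A: A[0] -8->8, delta=16, new_sum=47+(16)=63
Option B: A[3] 25->34, delta=9, new_sum=47+(9)=56 <-- matches target
Option C: A[4] -4->42, delta=46, new_sum=47+(46)=93
Option D: A[1] -2->-15, delta=-13, new_sum=47+(-13)=34
Option E: A[2] 36->46, delta=10, new_sum=47+(10)=57

Answer: B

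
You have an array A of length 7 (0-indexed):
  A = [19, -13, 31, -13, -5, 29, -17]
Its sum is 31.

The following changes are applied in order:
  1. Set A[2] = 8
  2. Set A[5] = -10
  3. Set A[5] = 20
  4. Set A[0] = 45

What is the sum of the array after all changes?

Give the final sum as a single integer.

Answer: 25

Derivation:
Initial sum: 31
Change 1: A[2] 31 -> 8, delta = -23, sum = 8
Change 2: A[5] 29 -> -10, delta = -39, sum = -31
Change 3: A[5] -10 -> 20, delta = 30, sum = -1
Change 4: A[0] 19 -> 45, delta = 26, sum = 25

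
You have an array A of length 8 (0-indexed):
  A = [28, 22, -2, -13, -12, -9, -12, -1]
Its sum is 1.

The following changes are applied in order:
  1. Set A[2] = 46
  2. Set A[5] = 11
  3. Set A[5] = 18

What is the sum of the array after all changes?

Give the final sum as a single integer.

Answer: 76

Derivation:
Initial sum: 1
Change 1: A[2] -2 -> 46, delta = 48, sum = 49
Change 2: A[5] -9 -> 11, delta = 20, sum = 69
Change 3: A[5] 11 -> 18, delta = 7, sum = 76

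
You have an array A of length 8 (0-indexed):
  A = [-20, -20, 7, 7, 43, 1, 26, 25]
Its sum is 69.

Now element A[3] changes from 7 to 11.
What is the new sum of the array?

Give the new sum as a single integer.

Answer: 73

Derivation:
Old value at index 3: 7
New value at index 3: 11
Delta = 11 - 7 = 4
New sum = old_sum + delta = 69 + (4) = 73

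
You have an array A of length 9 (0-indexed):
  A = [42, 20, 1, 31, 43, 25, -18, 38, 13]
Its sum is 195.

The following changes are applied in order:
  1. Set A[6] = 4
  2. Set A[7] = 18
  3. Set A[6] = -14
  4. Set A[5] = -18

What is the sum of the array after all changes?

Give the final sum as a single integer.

Answer: 136

Derivation:
Initial sum: 195
Change 1: A[6] -18 -> 4, delta = 22, sum = 217
Change 2: A[7] 38 -> 18, delta = -20, sum = 197
Change 3: A[6] 4 -> -14, delta = -18, sum = 179
Change 4: A[5] 25 -> -18, delta = -43, sum = 136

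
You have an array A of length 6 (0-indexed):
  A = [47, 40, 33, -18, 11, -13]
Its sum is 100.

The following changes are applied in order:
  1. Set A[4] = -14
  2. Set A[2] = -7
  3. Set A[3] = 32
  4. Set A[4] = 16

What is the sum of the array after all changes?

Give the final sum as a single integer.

Answer: 115

Derivation:
Initial sum: 100
Change 1: A[4] 11 -> -14, delta = -25, sum = 75
Change 2: A[2] 33 -> -7, delta = -40, sum = 35
Change 3: A[3] -18 -> 32, delta = 50, sum = 85
Change 4: A[4] -14 -> 16, delta = 30, sum = 115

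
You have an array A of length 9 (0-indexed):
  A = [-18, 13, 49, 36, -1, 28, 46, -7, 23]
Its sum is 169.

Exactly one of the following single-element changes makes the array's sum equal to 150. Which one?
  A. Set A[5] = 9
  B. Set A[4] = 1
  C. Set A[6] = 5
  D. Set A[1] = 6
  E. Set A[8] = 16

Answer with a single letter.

Answer: A

Derivation:
Option A: A[5] 28->9, delta=-19, new_sum=169+(-19)=150 <-- matches target
Option B: A[4] -1->1, delta=2, new_sum=169+(2)=171
Option C: A[6] 46->5, delta=-41, new_sum=169+(-41)=128
Option D: A[1] 13->6, delta=-7, new_sum=169+(-7)=162
Option E: A[8] 23->16, delta=-7, new_sum=169+(-7)=162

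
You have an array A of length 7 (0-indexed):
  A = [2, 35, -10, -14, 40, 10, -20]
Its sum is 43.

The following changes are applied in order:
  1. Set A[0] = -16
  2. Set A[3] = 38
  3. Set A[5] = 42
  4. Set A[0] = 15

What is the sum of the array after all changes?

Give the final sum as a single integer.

Answer: 140

Derivation:
Initial sum: 43
Change 1: A[0] 2 -> -16, delta = -18, sum = 25
Change 2: A[3] -14 -> 38, delta = 52, sum = 77
Change 3: A[5] 10 -> 42, delta = 32, sum = 109
Change 4: A[0] -16 -> 15, delta = 31, sum = 140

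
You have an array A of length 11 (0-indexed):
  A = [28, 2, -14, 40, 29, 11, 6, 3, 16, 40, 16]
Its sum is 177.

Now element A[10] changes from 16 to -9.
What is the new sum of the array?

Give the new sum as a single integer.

Old value at index 10: 16
New value at index 10: -9
Delta = -9 - 16 = -25
New sum = old_sum + delta = 177 + (-25) = 152

Answer: 152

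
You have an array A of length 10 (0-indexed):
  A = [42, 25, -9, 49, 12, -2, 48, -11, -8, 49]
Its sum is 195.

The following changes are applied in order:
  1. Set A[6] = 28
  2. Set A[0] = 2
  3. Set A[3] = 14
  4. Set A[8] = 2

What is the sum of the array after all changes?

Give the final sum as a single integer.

Initial sum: 195
Change 1: A[6] 48 -> 28, delta = -20, sum = 175
Change 2: A[0] 42 -> 2, delta = -40, sum = 135
Change 3: A[3] 49 -> 14, delta = -35, sum = 100
Change 4: A[8] -8 -> 2, delta = 10, sum = 110

Answer: 110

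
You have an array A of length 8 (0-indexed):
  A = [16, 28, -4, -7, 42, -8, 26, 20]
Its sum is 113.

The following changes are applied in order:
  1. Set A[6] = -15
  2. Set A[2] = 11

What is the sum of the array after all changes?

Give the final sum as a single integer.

Initial sum: 113
Change 1: A[6] 26 -> -15, delta = -41, sum = 72
Change 2: A[2] -4 -> 11, delta = 15, sum = 87

Answer: 87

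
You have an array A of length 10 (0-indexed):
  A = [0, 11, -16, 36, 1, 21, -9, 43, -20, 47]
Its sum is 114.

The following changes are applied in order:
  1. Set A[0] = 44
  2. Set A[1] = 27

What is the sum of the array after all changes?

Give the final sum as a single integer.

Initial sum: 114
Change 1: A[0] 0 -> 44, delta = 44, sum = 158
Change 2: A[1] 11 -> 27, delta = 16, sum = 174

Answer: 174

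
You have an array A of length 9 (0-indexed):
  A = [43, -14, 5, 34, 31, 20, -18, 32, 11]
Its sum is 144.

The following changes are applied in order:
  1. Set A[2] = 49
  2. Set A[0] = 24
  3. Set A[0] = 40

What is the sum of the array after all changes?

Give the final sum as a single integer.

Answer: 185

Derivation:
Initial sum: 144
Change 1: A[2] 5 -> 49, delta = 44, sum = 188
Change 2: A[0] 43 -> 24, delta = -19, sum = 169
Change 3: A[0] 24 -> 40, delta = 16, sum = 185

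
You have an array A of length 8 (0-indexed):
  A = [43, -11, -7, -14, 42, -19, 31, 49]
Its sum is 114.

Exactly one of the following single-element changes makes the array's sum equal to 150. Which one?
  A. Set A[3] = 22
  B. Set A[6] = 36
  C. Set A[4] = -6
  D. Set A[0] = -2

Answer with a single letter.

Answer: A

Derivation:
Option A: A[3] -14->22, delta=36, new_sum=114+(36)=150 <-- matches target
Option B: A[6] 31->36, delta=5, new_sum=114+(5)=119
Option C: A[4] 42->-6, delta=-48, new_sum=114+(-48)=66
Option D: A[0] 43->-2, delta=-45, new_sum=114+(-45)=69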